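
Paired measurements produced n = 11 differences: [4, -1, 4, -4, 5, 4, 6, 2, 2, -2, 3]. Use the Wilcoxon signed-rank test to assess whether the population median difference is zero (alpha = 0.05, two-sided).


Step 1: Drop any zero differences (none here) and take |d_i|.
|d| = [4, 1, 4, 4, 5, 4, 6, 2, 2, 2, 3]
Step 2: Midrank |d_i| (ties get averaged ranks).
ranks: |4|->7.5, |1|->1, |4|->7.5, |4|->7.5, |5|->10, |4|->7.5, |6|->11, |2|->3, |2|->3, |2|->3, |3|->5
Step 3: Attach original signs; sum ranks with positive sign and with negative sign.
W+ = 7.5 + 7.5 + 10 + 7.5 + 11 + 3 + 3 + 5 = 54.5
W- = 1 + 7.5 + 3 = 11.5
(Check: W+ + W- = 66 should equal n(n+1)/2 = 66.)
Step 4: Test statistic W = min(W+, W-) = 11.5.
Step 5: Ties in |d|, so use the tie-corrected normal approximation.
        E[W] = n(n+1)/4 = 11*12/4 = 33.
        Tie groups: |d|=2 (t=3), |d|=4 (t=4); sum(t^3 - t) = 84.
        Var[W] = n(n+1)(2n+1)/24 - sum(t^3-t)/48 = 3036/24 - 84/48 = 124.75.
        z = (W - E[W]) / sqrt(Var[W]) = (11.5 - 33) / 11.1692 = -1.9249.
        Two-sided p = 2*Phi(z) = 0.054236.
Step 6: alpha = 0.05. fail to reject H0.

W+ = 54.5, W- = 11.5, W = min = 11.5, p = 0.054236, fail to reject H0.


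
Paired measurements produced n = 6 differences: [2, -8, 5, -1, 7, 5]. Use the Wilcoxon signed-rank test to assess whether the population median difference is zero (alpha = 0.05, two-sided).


Step 1: Drop any zero differences (none here) and take |d_i|.
|d| = [2, 8, 5, 1, 7, 5]
Step 2: Midrank |d_i| (ties get averaged ranks).
ranks: |2|->2, |8|->6, |5|->3.5, |1|->1, |7|->5, |5|->3.5
Step 3: Attach original signs; sum ranks with positive sign and with negative sign.
W+ = 2 + 3.5 + 5 + 3.5 = 14
W- = 6 + 1 = 7
(Check: W+ + W- = 21 should equal n(n+1)/2 = 21.)
Step 4: Test statistic W = min(W+, W-) = 7.
Step 5: Ties in |d|, so use the tie-corrected normal approximation.
        E[W] = n(n+1)/4 = 6*7/4 = 10.5.
        Tie groups: |d|=5 (t=2); sum(t^3 - t) = 6.
        Var[W] = n(n+1)(2n+1)/24 - sum(t^3-t)/48 = 546/24 - 6/48 = 22.625.
        z = (W - E[W]) / sqrt(Var[W]) = (7 - 10.5) / 4.7566 = -0.7358.
        Two-sided p = 2*Phi(z) = 0.461838.
Step 6: alpha = 0.05. fail to reject H0.

W+ = 14, W- = 7, W = min = 7, p = 0.461838, fail to reject H0.


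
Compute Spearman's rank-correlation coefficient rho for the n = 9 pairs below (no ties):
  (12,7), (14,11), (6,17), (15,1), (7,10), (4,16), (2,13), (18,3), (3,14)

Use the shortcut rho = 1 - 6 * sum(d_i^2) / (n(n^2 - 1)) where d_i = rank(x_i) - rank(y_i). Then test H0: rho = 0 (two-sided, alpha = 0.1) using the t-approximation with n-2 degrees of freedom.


Step 1: Rank x and y separately (midranks; no ties here).
rank(x): 12->6, 14->7, 6->4, 15->8, 7->5, 4->3, 2->1, 18->9, 3->2
rank(y): 7->3, 11->5, 17->9, 1->1, 10->4, 16->8, 13->6, 3->2, 14->7
Step 2: d_i = R_x(i) - R_y(i); compute d_i^2.
  (6-3)^2=9, (7-5)^2=4, (4-9)^2=25, (8-1)^2=49, (5-4)^2=1, (3-8)^2=25, (1-6)^2=25, (9-2)^2=49, (2-7)^2=25
sum(d^2) = 212.
Step 3: rho = 1 - 6*212 / (9*(9^2 - 1)) = 1 - 1272/720 = -0.766667.
Step 4: Under H0, t = rho * sqrt((n-2)/(1-rho^2)) = -3.1593 ~ t(7).
Step 5: Two-sided p-value from the t-distribution with 7 df = 0.015944.
Step 6: alpha = 0.1. reject H0.

rho = -0.7667, p = 0.015944, reject H0 at alpha = 0.1.


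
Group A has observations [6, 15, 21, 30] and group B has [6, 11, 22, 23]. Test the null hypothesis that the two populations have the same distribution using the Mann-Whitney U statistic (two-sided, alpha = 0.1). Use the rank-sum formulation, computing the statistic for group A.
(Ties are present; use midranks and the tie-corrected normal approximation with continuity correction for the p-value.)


Step 1: Combine and sort all 8 observations; assign midranks.
sorted (value, group): (6,X), (6,Y), (11,Y), (15,X), (21,X), (22,Y), (23,Y), (30,X)
ranks: 6->1.5, 6->1.5, 11->3, 15->4, 21->5, 22->6, 23->7, 30->8
Step 2: Rank sum for X: R1 = 1.5 + 4 + 5 + 8 = 18.5.
Step 3: U_X = R1 - n1(n1+1)/2 = 18.5 - 4*5/2 = 18.5 - 10 = 8.5.
       U_Y = n1*n2 - U_X = 16 - 8.5 = 7.5.
Step 4: Ties are present, so use the tie-corrected normal approximation (with continuity correction) for the p-value.
Step 5: p-value = 1.000000; compare to alpha = 0.1. fail to reject H0.

U_X = 8.5, p = 1.000000, fail to reject H0 at alpha = 0.1.


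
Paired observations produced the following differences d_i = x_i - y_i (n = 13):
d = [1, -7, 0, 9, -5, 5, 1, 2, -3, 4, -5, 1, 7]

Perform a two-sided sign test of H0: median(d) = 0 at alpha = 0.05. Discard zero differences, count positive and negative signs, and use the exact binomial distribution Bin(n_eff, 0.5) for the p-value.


Step 1: Discard zero differences. Original n = 13; n_eff = number of nonzero differences = 12.
Nonzero differences (with sign): +1, -7, +9, -5, +5, +1, +2, -3, +4, -5, +1, +7
Step 2: Count signs: positive = 8, negative = 4.
Step 3: Under H0: P(positive) = 0.5, so the number of positives S ~ Bin(12, 0.5).
Step 4: Two-sided exact p-value = sum of Bin(12,0.5) probabilities at or below the observed probability = 0.387695.
Step 5: alpha = 0.05. fail to reject H0.

n_eff = 12, pos = 8, neg = 4, p = 0.387695, fail to reject H0.


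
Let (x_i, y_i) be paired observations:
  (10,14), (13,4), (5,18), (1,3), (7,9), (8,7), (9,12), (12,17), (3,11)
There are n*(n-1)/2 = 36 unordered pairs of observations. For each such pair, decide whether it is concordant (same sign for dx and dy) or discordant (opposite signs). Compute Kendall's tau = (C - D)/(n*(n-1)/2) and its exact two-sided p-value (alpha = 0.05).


Step 1: Enumerate the 36 unordered pairs (i,j) with i<j and classify each by sign(x_j-x_i) * sign(y_j-y_i).
  (1,2):dx=+3,dy=-10->D; (1,3):dx=-5,dy=+4->D; (1,4):dx=-9,dy=-11->C; (1,5):dx=-3,dy=-5->C
  (1,6):dx=-2,dy=-7->C; (1,7):dx=-1,dy=-2->C; (1,8):dx=+2,dy=+3->C; (1,9):dx=-7,dy=-3->C
  (2,3):dx=-8,dy=+14->D; (2,4):dx=-12,dy=-1->C; (2,5):dx=-6,dy=+5->D; (2,6):dx=-5,dy=+3->D
  (2,7):dx=-4,dy=+8->D; (2,8):dx=-1,dy=+13->D; (2,9):dx=-10,dy=+7->D; (3,4):dx=-4,dy=-15->C
  (3,5):dx=+2,dy=-9->D; (3,6):dx=+3,dy=-11->D; (3,7):dx=+4,dy=-6->D; (3,8):dx=+7,dy=-1->D
  (3,9):dx=-2,dy=-7->C; (4,5):dx=+6,dy=+6->C; (4,6):dx=+7,dy=+4->C; (4,7):dx=+8,dy=+9->C
  (4,8):dx=+11,dy=+14->C; (4,9):dx=+2,dy=+8->C; (5,6):dx=+1,dy=-2->D; (5,7):dx=+2,dy=+3->C
  (5,8):dx=+5,dy=+8->C; (5,9):dx=-4,dy=+2->D; (6,7):dx=+1,dy=+5->C; (6,8):dx=+4,dy=+10->C
  (6,9):dx=-5,dy=+4->D; (7,8):dx=+3,dy=+5->C; (7,9):dx=-6,dy=-1->C; (8,9):dx=-9,dy=-6->C
Step 2: C = 21, D = 15, total pairs = 36.
Step 3: tau = (C - D)/(n(n-1)/2) = (21 - 15)/36 = 0.166667.
Step 4: Exact two-sided p-value (enumerate n! = 362880 permutations of y under H0): p = 0.612202.
Step 5: alpha = 0.05. fail to reject H0.

tau_b = 0.1667 (C=21, D=15), p = 0.612202, fail to reject H0.


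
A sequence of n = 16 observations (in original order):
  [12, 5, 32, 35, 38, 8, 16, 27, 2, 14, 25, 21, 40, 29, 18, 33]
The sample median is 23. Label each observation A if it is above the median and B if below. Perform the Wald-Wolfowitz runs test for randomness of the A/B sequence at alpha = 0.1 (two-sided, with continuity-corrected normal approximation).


Step 1: Compute median = 23; label A = above, B = below.
Labels in order: BBAAABBABBABAABA  (n_A = 8, n_B = 8)
Step 2: Count runs R = 10.
Step 3: Under H0 (random ordering), E[R] = 2*n_A*n_B/(n_A+n_B) + 1 = 2*8*8/16 + 1 = 9.0000.
        Var[R] = 2*n_A*n_B*(2*n_A*n_B - n_A - n_B) / ((n_A+n_B)^2 * (n_A+n_B-1)) = 14336/3840 = 3.7333.
        SD[R] = 1.9322.
Step 4: Continuity-corrected z = (R - 0.5 - E[R]) / SD[R] = (10 - 0.5 - 9.0000) / 1.9322 = 0.2588.
Step 5: Two-sided p-value via normal approximation = 2*(1 - Phi(|z|)) = 0.795809.
Step 6: alpha = 0.1. fail to reject H0.

R = 10, z = 0.2588, p = 0.795809, fail to reject H0.


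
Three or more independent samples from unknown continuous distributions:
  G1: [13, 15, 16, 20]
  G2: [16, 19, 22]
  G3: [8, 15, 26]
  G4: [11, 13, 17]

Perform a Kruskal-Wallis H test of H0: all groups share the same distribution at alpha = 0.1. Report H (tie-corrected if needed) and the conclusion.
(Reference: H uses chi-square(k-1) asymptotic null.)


Step 1: Combine all N = 13 observations and assign midranks.
sorted (value, group, rank): (8,G3,1), (11,G4,2), (13,G1,3.5), (13,G4,3.5), (15,G1,5.5), (15,G3,5.5), (16,G1,7.5), (16,G2,7.5), (17,G4,9), (19,G2,10), (20,G1,11), (22,G2,12), (26,G3,13)
Step 2: Sum ranks within each group.
R_1 = 27.5 (n_1 = 4)
R_2 = 29.5 (n_2 = 3)
R_3 = 19.5 (n_3 = 3)
R_4 = 14.5 (n_4 = 3)
Step 3: H = 12/(N(N+1)) * sum(R_i^2/n_i) - 3(N+1)
     = 12/(13*14) * (27.5^2/4 + 29.5^2/3 + 19.5^2/3 + 14.5^2/3) - 3*14
     = 0.065934 * 675.979 - 42
     = 2.570055.
Step 4: Ties present; correction factor C = 1 - 18/(13^3 - 13) = 0.991758. Corrected H = 2.570055 / 0.991758 = 2.591413.
Step 5: Under H0, H ~ chi^2(3); p-value = 0.458997.
Step 6: alpha = 0.1. fail to reject H0.

H = 2.5914, df = 3, p = 0.458997, fail to reject H0.


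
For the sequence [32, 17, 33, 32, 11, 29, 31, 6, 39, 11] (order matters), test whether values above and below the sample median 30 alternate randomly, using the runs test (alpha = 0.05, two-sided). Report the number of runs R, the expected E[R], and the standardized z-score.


Step 1: Compute median = 30; label A = above, B = below.
Labels in order: ABAABBABAB  (n_A = 5, n_B = 5)
Step 2: Count runs R = 8.
Step 3: Under H0 (random ordering), E[R] = 2*n_A*n_B/(n_A+n_B) + 1 = 2*5*5/10 + 1 = 6.0000.
        Var[R] = 2*n_A*n_B*(2*n_A*n_B - n_A - n_B) / ((n_A+n_B)^2 * (n_A+n_B-1)) = 2000/900 = 2.2222.
        SD[R] = 1.4907.
Step 4: Continuity-corrected z = (R - 0.5 - E[R]) / SD[R] = (8 - 0.5 - 6.0000) / 1.4907 = 1.0062.
Step 5: Two-sided p-value via normal approximation = 2*(1 - Phi(|z|)) = 0.314305.
Step 6: alpha = 0.05. fail to reject H0.

R = 8, z = 1.0062, p = 0.314305, fail to reject H0.


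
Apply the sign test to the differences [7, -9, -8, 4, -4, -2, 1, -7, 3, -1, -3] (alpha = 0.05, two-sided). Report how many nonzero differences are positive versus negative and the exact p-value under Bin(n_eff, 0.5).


Step 1: Discard zero differences. Original n = 11; n_eff = number of nonzero differences = 11.
Nonzero differences (with sign): +7, -9, -8, +4, -4, -2, +1, -7, +3, -1, -3
Step 2: Count signs: positive = 4, negative = 7.
Step 3: Under H0: P(positive) = 0.5, so the number of positives S ~ Bin(11, 0.5).
Step 4: Two-sided exact p-value = sum of Bin(11,0.5) probabilities at or below the observed probability = 0.548828.
Step 5: alpha = 0.05. fail to reject H0.

n_eff = 11, pos = 4, neg = 7, p = 0.548828, fail to reject H0.


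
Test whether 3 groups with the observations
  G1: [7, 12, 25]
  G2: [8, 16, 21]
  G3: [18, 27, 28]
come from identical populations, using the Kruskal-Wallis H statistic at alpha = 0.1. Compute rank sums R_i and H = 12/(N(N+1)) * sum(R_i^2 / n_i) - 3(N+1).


Step 1: Combine all N = 9 observations and assign midranks.
sorted (value, group, rank): (7,G1,1), (8,G2,2), (12,G1,3), (16,G2,4), (18,G3,5), (21,G2,6), (25,G1,7), (27,G3,8), (28,G3,9)
Step 2: Sum ranks within each group.
R_1 = 11 (n_1 = 3)
R_2 = 12 (n_2 = 3)
R_3 = 22 (n_3 = 3)
Step 3: H = 12/(N(N+1)) * sum(R_i^2/n_i) - 3(N+1)
     = 12/(9*10) * (11^2/3 + 12^2/3 + 22^2/3) - 3*10
     = 0.133333 * 249.667 - 30
     = 3.288889.
Step 4: No ties, so H is used without correction.
Step 5: Under H0, H ~ chi^2(2); p-value = 0.193120.
Step 6: alpha = 0.1. fail to reject H0.

H = 3.2889, df = 2, p = 0.193120, fail to reject H0.


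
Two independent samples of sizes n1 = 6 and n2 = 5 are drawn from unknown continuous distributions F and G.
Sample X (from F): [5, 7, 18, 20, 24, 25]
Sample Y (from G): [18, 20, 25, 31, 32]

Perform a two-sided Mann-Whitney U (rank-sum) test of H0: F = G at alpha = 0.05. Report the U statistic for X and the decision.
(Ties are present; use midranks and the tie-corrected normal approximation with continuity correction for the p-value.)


Step 1: Combine and sort all 11 observations; assign midranks.
sorted (value, group): (5,X), (7,X), (18,X), (18,Y), (20,X), (20,Y), (24,X), (25,X), (25,Y), (31,Y), (32,Y)
ranks: 5->1, 7->2, 18->3.5, 18->3.5, 20->5.5, 20->5.5, 24->7, 25->8.5, 25->8.5, 31->10, 32->11
Step 2: Rank sum for X: R1 = 1 + 2 + 3.5 + 5.5 + 7 + 8.5 = 27.5.
Step 3: U_X = R1 - n1(n1+1)/2 = 27.5 - 6*7/2 = 27.5 - 21 = 6.5.
       U_Y = n1*n2 - U_X = 30 - 6.5 = 23.5.
Step 4: Ties are present, so use the tie-corrected normal approximation (with continuity correction) for the p-value.
Step 5: p-value = 0.141384; compare to alpha = 0.05. fail to reject H0.

U_X = 6.5, p = 0.141384, fail to reject H0 at alpha = 0.05.


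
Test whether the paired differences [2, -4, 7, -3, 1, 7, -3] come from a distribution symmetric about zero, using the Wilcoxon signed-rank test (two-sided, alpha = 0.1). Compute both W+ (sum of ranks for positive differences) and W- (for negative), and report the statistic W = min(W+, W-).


Step 1: Drop any zero differences (none here) and take |d_i|.
|d| = [2, 4, 7, 3, 1, 7, 3]
Step 2: Midrank |d_i| (ties get averaged ranks).
ranks: |2|->2, |4|->5, |7|->6.5, |3|->3.5, |1|->1, |7|->6.5, |3|->3.5
Step 3: Attach original signs; sum ranks with positive sign and with negative sign.
W+ = 2 + 6.5 + 1 + 6.5 = 16
W- = 5 + 3.5 + 3.5 = 12
(Check: W+ + W- = 28 should equal n(n+1)/2 = 28.)
Step 4: Test statistic W = min(W+, W-) = 12.
Step 5: Ties in |d|, so use the tie-corrected normal approximation.
        E[W] = n(n+1)/4 = 7*8/4 = 14.
        Tie groups: |d|=3 (t=2), |d|=7 (t=2); sum(t^3 - t) = 12.
        Var[W] = n(n+1)(2n+1)/24 - sum(t^3-t)/48 = 840/24 - 12/48 = 34.75.
        z = (W - E[W]) / sqrt(Var[W]) = (12 - 14) / 5.8949 = -0.3393.
        Two-sided p = 2*Phi(z) = 0.734402.
Step 6: alpha = 0.1. fail to reject H0.

W+ = 16, W- = 12, W = min = 12, p = 0.734402, fail to reject H0.


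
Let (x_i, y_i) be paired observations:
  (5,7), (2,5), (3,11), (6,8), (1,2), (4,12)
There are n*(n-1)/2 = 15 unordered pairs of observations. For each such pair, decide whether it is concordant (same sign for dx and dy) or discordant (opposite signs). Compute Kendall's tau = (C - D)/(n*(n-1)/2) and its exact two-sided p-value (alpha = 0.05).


Step 1: Enumerate the 15 unordered pairs (i,j) with i<j and classify each by sign(x_j-x_i) * sign(y_j-y_i).
  (1,2):dx=-3,dy=-2->C; (1,3):dx=-2,dy=+4->D; (1,4):dx=+1,dy=+1->C; (1,5):dx=-4,dy=-5->C
  (1,6):dx=-1,dy=+5->D; (2,3):dx=+1,dy=+6->C; (2,4):dx=+4,dy=+3->C; (2,5):dx=-1,dy=-3->C
  (2,6):dx=+2,dy=+7->C; (3,4):dx=+3,dy=-3->D; (3,5):dx=-2,dy=-9->C; (3,6):dx=+1,dy=+1->C
  (4,5):dx=-5,dy=-6->C; (4,6):dx=-2,dy=+4->D; (5,6):dx=+3,dy=+10->C
Step 2: C = 11, D = 4, total pairs = 15.
Step 3: tau = (C - D)/(n(n-1)/2) = (11 - 4)/15 = 0.466667.
Step 4: Exact two-sided p-value (enumerate n! = 720 permutations of y under H0): p = 0.272222.
Step 5: alpha = 0.05. fail to reject H0.

tau_b = 0.4667 (C=11, D=4), p = 0.272222, fail to reject H0.


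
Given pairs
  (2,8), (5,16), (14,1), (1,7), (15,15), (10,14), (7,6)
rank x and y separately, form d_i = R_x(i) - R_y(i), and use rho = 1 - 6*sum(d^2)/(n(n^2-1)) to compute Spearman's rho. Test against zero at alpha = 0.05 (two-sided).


Step 1: Rank x and y separately (midranks; no ties here).
rank(x): 2->2, 5->3, 14->6, 1->1, 15->7, 10->5, 7->4
rank(y): 8->4, 16->7, 1->1, 7->3, 15->6, 14->5, 6->2
Step 2: d_i = R_x(i) - R_y(i); compute d_i^2.
  (2-4)^2=4, (3-7)^2=16, (6-1)^2=25, (1-3)^2=4, (7-6)^2=1, (5-5)^2=0, (4-2)^2=4
sum(d^2) = 54.
Step 3: rho = 1 - 6*54 / (7*(7^2 - 1)) = 1 - 324/336 = 0.035714.
Step 4: Under H0, t = rho * sqrt((n-2)/(1-rho^2)) = 0.0799 ~ t(5).
Step 5: Two-sided p-value from the t-distribution with 5 df = 0.939408.
Step 6: alpha = 0.05. fail to reject H0.

rho = 0.0357, p = 0.939408, fail to reject H0 at alpha = 0.05.


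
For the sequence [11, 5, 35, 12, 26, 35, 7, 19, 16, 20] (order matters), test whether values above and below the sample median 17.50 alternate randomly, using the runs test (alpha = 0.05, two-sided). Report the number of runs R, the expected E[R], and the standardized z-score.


Step 1: Compute median = 17.50; label A = above, B = below.
Labels in order: BBABAABABA  (n_A = 5, n_B = 5)
Step 2: Count runs R = 8.
Step 3: Under H0 (random ordering), E[R] = 2*n_A*n_B/(n_A+n_B) + 1 = 2*5*5/10 + 1 = 6.0000.
        Var[R] = 2*n_A*n_B*(2*n_A*n_B - n_A - n_B) / ((n_A+n_B)^2 * (n_A+n_B-1)) = 2000/900 = 2.2222.
        SD[R] = 1.4907.
Step 4: Continuity-corrected z = (R - 0.5 - E[R]) / SD[R] = (8 - 0.5 - 6.0000) / 1.4907 = 1.0062.
Step 5: Two-sided p-value via normal approximation = 2*(1 - Phi(|z|)) = 0.314305.
Step 6: alpha = 0.05. fail to reject H0.

R = 8, z = 1.0062, p = 0.314305, fail to reject H0.


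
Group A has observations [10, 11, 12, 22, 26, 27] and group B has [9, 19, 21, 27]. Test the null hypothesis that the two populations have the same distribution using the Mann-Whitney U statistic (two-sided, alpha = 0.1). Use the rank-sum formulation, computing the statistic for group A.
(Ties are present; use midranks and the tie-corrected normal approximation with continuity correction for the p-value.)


Step 1: Combine and sort all 10 observations; assign midranks.
sorted (value, group): (9,Y), (10,X), (11,X), (12,X), (19,Y), (21,Y), (22,X), (26,X), (27,X), (27,Y)
ranks: 9->1, 10->2, 11->3, 12->4, 19->5, 21->6, 22->7, 26->8, 27->9.5, 27->9.5
Step 2: Rank sum for X: R1 = 2 + 3 + 4 + 7 + 8 + 9.5 = 33.5.
Step 3: U_X = R1 - n1(n1+1)/2 = 33.5 - 6*7/2 = 33.5 - 21 = 12.5.
       U_Y = n1*n2 - U_X = 24 - 12.5 = 11.5.
Step 4: Ties are present, so use the tie-corrected normal approximation (with continuity correction) for the p-value.
Step 5: p-value = 1.000000; compare to alpha = 0.1. fail to reject H0.

U_X = 12.5, p = 1.000000, fail to reject H0 at alpha = 0.1.


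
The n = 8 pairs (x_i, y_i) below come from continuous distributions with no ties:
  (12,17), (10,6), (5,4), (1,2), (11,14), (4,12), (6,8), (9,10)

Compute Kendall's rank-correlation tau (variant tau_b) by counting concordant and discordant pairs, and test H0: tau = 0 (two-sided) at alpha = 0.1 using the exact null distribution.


Step 1: Enumerate the 28 unordered pairs (i,j) with i<j and classify each by sign(x_j-x_i) * sign(y_j-y_i).
  (1,2):dx=-2,dy=-11->C; (1,3):dx=-7,dy=-13->C; (1,4):dx=-11,dy=-15->C; (1,5):dx=-1,dy=-3->C
  (1,6):dx=-8,dy=-5->C; (1,7):dx=-6,dy=-9->C; (1,8):dx=-3,dy=-7->C; (2,3):dx=-5,dy=-2->C
  (2,4):dx=-9,dy=-4->C; (2,5):dx=+1,dy=+8->C; (2,6):dx=-6,dy=+6->D; (2,7):dx=-4,dy=+2->D
  (2,8):dx=-1,dy=+4->D; (3,4):dx=-4,dy=-2->C; (3,5):dx=+6,dy=+10->C; (3,6):dx=-1,dy=+8->D
  (3,7):dx=+1,dy=+4->C; (3,8):dx=+4,dy=+6->C; (4,5):dx=+10,dy=+12->C; (4,6):dx=+3,dy=+10->C
  (4,7):dx=+5,dy=+6->C; (4,8):dx=+8,dy=+8->C; (5,6):dx=-7,dy=-2->C; (5,7):dx=-5,dy=-6->C
  (5,8):dx=-2,dy=-4->C; (6,7):dx=+2,dy=-4->D; (6,8):dx=+5,dy=-2->D; (7,8):dx=+3,dy=+2->C
Step 2: C = 22, D = 6, total pairs = 28.
Step 3: tau = (C - D)/(n(n-1)/2) = (22 - 6)/28 = 0.571429.
Step 4: Exact two-sided p-value (enumerate n! = 40320 permutations of y under H0): p = 0.061012.
Step 5: alpha = 0.1. reject H0.

tau_b = 0.5714 (C=22, D=6), p = 0.061012, reject H0.


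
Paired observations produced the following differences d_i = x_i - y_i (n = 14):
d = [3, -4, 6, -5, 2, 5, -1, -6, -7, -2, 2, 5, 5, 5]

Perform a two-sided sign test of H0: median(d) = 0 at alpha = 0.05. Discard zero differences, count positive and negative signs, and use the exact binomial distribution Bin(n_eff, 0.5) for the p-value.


Step 1: Discard zero differences. Original n = 14; n_eff = number of nonzero differences = 14.
Nonzero differences (with sign): +3, -4, +6, -5, +2, +5, -1, -6, -7, -2, +2, +5, +5, +5
Step 2: Count signs: positive = 8, negative = 6.
Step 3: Under H0: P(positive) = 0.5, so the number of positives S ~ Bin(14, 0.5).
Step 4: Two-sided exact p-value = sum of Bin(14,0.5) probabilities at or below the observed probability = 0.790527.
Step 5: alpha = 0.05. fail to reject H0.

n_eff = 14, pos = 8, neg = 6, p = 0.790527, fail to reject H0.


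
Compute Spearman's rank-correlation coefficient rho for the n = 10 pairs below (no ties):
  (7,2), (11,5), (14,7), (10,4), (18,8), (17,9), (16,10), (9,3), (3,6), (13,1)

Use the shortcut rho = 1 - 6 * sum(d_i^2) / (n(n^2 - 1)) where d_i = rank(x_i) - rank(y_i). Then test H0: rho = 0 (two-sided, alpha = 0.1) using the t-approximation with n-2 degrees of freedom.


Step 1: Rank x and y separately (midranks; no ties here).
rank(x): 7->2, 11->5, 14->7, 10->4, 18->10, 17->9, 16->8, 9->3, 3->1, 13->6
rank(y): 2->2, 5->5, 7->7, 4->4, 8->8, 9->9, 10->10, 3->3, 6->6, 1->1
Step 2: d_i = R_x(i) - R_y(i); compute d_i^2.
  (2-2)^2=0, (5-5)^2=0, (7-7)^2=0, (4-4)^2=0, (10-8)^2=4, (9-9)^2=0, (8-10)^2=4, (3-3)^2=0, (1-6)^2=25, (6-1)^2=25
sum(d^2) = 58.
Step 3: rho = 1 - 6*58 / (10*(10^2 - 1)) = 1 - 348/990 = 0.648485.
Step 4: Under H0, t = rho * sqrt((n-2)/(1-rho^2)) = 2.4095 ~ t(8).
Step 5: Two-sided p-value from the t-distribution with 8 df = 0.042540.
Step 6: alpha = 0.1. reject H0.

rho = 0.6485, p = 0.042540, reject H0 at alpha = 0.1.


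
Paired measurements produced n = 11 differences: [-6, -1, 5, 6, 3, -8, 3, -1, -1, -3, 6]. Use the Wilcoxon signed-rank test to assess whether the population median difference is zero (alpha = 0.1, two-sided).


Step 1: Drop any zero differences (none here) and take |d_i|.
|d| = [6, 1, 5, 6, 3, 8, 3, 1, 1, 3, 6]
Step 2: Midrank |d_i| (ties get averaged ranks).
ranks: |6|->9, |1|->2, |5|->7, |6|->9, |3|->5, |8|->11, |3|->5, |1|->2, |1|->2, |3|->5, |6|->9
Step 3: Attach original signs; sum ranks with positive sign and with negative sign.
W+ = 7 + 9 + 5 + 5 + 9 = 35
W- = 9 + 2 + 11 + 2 + 2 + 5 = 31
(Check: W+ + W- = 66 should equal n(n+1)/2 = 66.)
Step 4: Test statistic W = min(W+, W-) = 31.
Step 5: Ties in |d|, so use the tie-corrected normal approximation.
        E[W] = n(n+1)/4 = 11*12/4 = 33.
        Tie groups: |d|=1 (t=3), |d|=3 (t=3), |d|=6 (t=3); sum(t^3 - t) = 72.
        Var[W] = n(n+1)(2n+1)/24 - sum(t^3-t)/48 = 3036/24 - 72/48 = 125.
        z = (W - E[W]) / sqrt(Var[W]) = (31 - 33) / 11.1803 = -0.1789.
        Two-sided p = 2*Phi(z) = 0.858028.
Step 6: alpha = 0.1. fail to reject H0.

W+ = 35, W- = 31, W = min = 31, p = 0.858028, fail to reject H0.


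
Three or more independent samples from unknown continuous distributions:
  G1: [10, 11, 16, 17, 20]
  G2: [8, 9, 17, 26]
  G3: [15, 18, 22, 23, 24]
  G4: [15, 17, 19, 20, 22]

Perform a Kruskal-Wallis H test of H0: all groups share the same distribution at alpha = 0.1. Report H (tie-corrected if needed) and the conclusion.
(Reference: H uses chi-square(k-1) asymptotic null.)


Step 1: Combine all N = 19 observations and assign midranks.
sorted (value, group, rank): (8,G2,1), (9,G2,2), (10,G1,3), (11,G1,4), (15,G3,5.5), (15,G4,5.5), (16,G1,7), (17,G1,9), (17,G2,9), (17,G4,9), (18,G3,11), (19,G4,12), (20,G1,13.5), (20,G4,13.5), (22,G3,15.5), (22,G4,15.5), (23,G3,17), (24,G3,18), (26,G2,19)
Step 2: Sum ranks within each group.
R_1 = 36.5 (n_1 = 5)
R_2 = 31 (n_2 = 4)
R_3 = 67 (n_3 = 5)
R_4 = 55.5 (n_4 = 5)
Step 3: H = 12/(N(N+1)) * sum(R_i^2/n_i) - 3(N+1)
     = 12/(19*20) * (36.5^2/5 + 31^2/4 + 67^2/5 + 55.5^2/5) - 3*20
     = 0.031579 * 2020.55 - 60
     = 3.806842.
Step 4: Ties present; correction factor C = 1 - 42/(19^3 - 19) = 0.993860. Corrected H = 3.806842 / 0.993860 = 3.830362.
Step 5: Under H0, H ~ chi^2(3); p-value = 0.280374.
Step 6: alpha = 0.1. fail to reject H0.

H = 3.8304, df = 3, p = 0.280374, fail to reject H0.


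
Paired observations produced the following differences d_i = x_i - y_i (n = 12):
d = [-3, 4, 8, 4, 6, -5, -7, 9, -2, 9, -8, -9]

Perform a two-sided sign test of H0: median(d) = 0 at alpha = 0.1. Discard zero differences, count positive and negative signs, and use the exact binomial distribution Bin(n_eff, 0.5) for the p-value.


Step 1: Discard zero differences. Original n = 12; n_eff = number of nonzero differences = 12.
Nonzero differences (with sign): -3, +4, +8, +4, +6, -5, -7, +9, -2, +9, -8, -9
Step 2: Count signs: positive = 6, negative = 6.
Step 3: Under H0: P(positive) = 0.5, so the number of positives S ~ Bin(12, 0.5).
Step 4: Two-sided exact p-value = sum of Bin(12,0.5) probabilities at or below the observed probability = 1.000000.
Step 5: alpha = 0.1. fail to reject H0.

n_eff = 12, pos = 6, neg = 6, p = 1.000000, fail to reject H0.


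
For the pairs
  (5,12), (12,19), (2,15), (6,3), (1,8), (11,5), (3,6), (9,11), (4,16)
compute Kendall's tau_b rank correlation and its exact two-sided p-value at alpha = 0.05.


Step 1: Enumerate the 36 unordered pairs (i,j) with i<j and classify each by sign(x_j-x_i) * sign(y_j-y_i).
  (1,2):dx=+7,dy=+7->C; (1,3):dx=-3,dy=+3->D; (1,4):dx=+1,dy=-9->D; (1,5):dx=-4,dy=-4->C
  (1,6):dx=+6,dy=-7->D; (1,7):dx=-2,dy=-6->C; (1,8):dx=+4,dy=-1->D; (1,9):dx=-1,dy=+4->D
  (2,3):dx=-10,dy=-4->C; (2,4):dx=-6,dy=-16->C; (2,5):dx=-11,dy=-11->C; (2,6):dx=-1,dy=-14->C
  (2,7):dx=-9,dy=-13->C; (2,8):dx=-3,dy=-8->C; (2,9):dx=-8,dy=-3->C; (3,4):dx=+4,dy=-12->D
  (3,5):dx=-1,dy=-7->C; (3,6):dx=+9,dy=-10->D; (3,7):dx=+1,dy=-9->D; (3,8):dx=+7,dy=-4->D
  (3,9):dx=+2,dy=+1->C; (4,5):dx=-5,dy=+5->D; (4,6):dx=+5,dy=+2->C; (4,7):dx=-3,dy=+3->D
  (4,8):dx=+3,dy=+8->C; (4,9):dx=-2,dy=+13->D; (5,6):dx=+10,dy=-3->D; (5,7):dx=+2,dy=-2->D
  (5,8):dx=+8,dy=+3->C; (5,9):dx=+3,dy=+8->C; (6,7):dx=-8,dy=+1->D; (6,8):dx=-2,dy=+6->D
  (6,9):dx=-7,dy=+11->D; (7,8):dx=+6,dy=+5->C; (7,9):dx=+1,dy=+10->C; (8,9):dx=-5,dy=+5->D
Step 2: C = 18, D = 18, total pairs = 36.
Step 3: tau = (C - D)/(n(n-1)/2) = (18 - 18)/36 = 0.000000.
Step 4: Exact two-sided p-value (enumerate n! = 362880 permutations of y under H0): p = 1.000000.
Step 5: alpha = 0.05. fail to reject H0.

tau_b = 0.0000 (C=18, D=18), p = 1.000000, fail to reject H0.


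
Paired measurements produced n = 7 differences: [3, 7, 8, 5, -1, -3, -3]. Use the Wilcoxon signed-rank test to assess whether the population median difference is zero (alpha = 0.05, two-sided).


Step 1: Drop any zero differences (none here) and take |d_i|.
|d| = [3, 7, 8, 5, 1, 3, 3]
Step 2: Midrank |d_i| (ties get averaged ranks).
ranks: |3|->3, |7|->6, |8|->7, |5|->5, |1|->1, |3|->3, |3|->3
Step 3: Attach original signs; sum ranks with positive sign and with negative sign.
W+ = 3 + 6 + 7 + 5 = 21
W- = 1 + 3 + 3 = 7
(Check: W+ + W- = 28 should equal n(n+1)/2 = 28.)
Step 4: Test statistic W = min(W+, W-) = 7.
Step 5: Ties in |d|, so use the tie-corrected normal approximation.
        E[W] = n(n+1)/4 = 7*8/4 = 14.
        Tie groups: |d|=3 (t=3); sum(t^3 - t) = 24.
        Var[W] = n(n+1)(2n+1)/24 - sum(t^3-t)/48 = 840/24 - 24/48 = 34.5.
        z = (W - E[W]) / sqrt(Var[W]) = (7 - 14) / 5.8737 = -1.1918.
        Two-sided p = 2*Phi(z) = 0.233356.
Step 6: alpha = 0.05. fail to reject H0.

W+ = 21, W- = 7, W = min = 7, p = 0.233356, fail to reject H0.


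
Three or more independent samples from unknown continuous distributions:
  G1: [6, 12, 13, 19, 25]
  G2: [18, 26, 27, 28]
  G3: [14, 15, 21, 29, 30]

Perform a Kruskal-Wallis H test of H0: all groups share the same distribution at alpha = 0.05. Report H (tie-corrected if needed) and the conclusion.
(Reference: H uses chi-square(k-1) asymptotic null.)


Step 1: Combine all N = 14 observations and assign midranks.
sorted (value, group, rank): (6,G1,1), (12,G1,2), (13,G1,3), (14,G3,4), (15,G3,5), (18,G2,6), (19,G1,7), (21,G3,8), (25,G1,9), (26,G2,10), (27,G2,11), (28,G2,12), (29,G3,13), (30,G3,14)
Step 2: Sum ranks within each group.
R_1 = 22 (n_1 = 5)
R_2 = 39 (n_2 = 4)
R_3 = 44 (n_3 = 5)
Step 3: H = 12/(N(N+1)) * sum(R_i^2/n_i) - 3(N+1)
     = 12/(14*15) * (22^2/5 + 39^2/4 + 44^2/5) - 3*15
     = 0.057143 * 864.25 - 45
     = 4.385714.
Step 4: No ties, so H is used without correction.
Step 5: Under H0, H ~ chi^2(2); p-value = 0.111597.
Step 6: alpha = 0.05. fail to reject H0.

H = 4.3857, df = 2, p = 0.111597, fail to reject H0.


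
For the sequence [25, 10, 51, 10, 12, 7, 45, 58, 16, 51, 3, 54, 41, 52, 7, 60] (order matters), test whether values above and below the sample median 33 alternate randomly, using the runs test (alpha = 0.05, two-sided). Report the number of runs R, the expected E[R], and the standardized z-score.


Step 1: Compute median = 33; label A = above, B = below.
Labels in order: BBABBBAABABAAABA  (n_A = 8, n_B = 8)
Step 2: Count runs R = 10.
Step 3: Under H0 (random ordering), E[R] = 2*n_A*n_B/(n_A+n_B) + 1 = 2*8*8/16 + 1 = 9.0000.
        Var[R] = 2*n_A*n_B*(2*n_A*n_B - n_A - n_B) / ((n_A+n_B)^2 * (n_A+n_B-1)) = 14336/3840 = 3.7333.
        SD[R] = 1.9322.
Step 4: Continuity-corrected z = (R - 0.5 - E[R]) / SD[R] = (10 - 0.5 - 9.0000) / 1.9322 = 0.2588.
Step 5: Two-sided p-value via normal approximation = 2*(1 - Phi(|z|)) = 0.795809.
Step 6: alpha = 0.05. fail to reject H0.

R = 10, z = 0.2588, p = 0.795809, fail to reject H0.


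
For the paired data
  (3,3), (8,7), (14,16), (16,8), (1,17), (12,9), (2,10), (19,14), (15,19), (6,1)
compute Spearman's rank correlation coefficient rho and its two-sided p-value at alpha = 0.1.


Step 1: Rank x and y separately (midranks; no ties here).
rank(x): 3->3, 8->5, 14->7, 16->9, 1->1, 12->6, 2->2, 19->10, 15->8, 6->4
rank(y): 3->2, 7->3, 16->8, 8->4, 17->9, 9->5, 10->6, 14->7, 19->10, 1->1
Step 2: d_i = R_x(i) - R_y(i); compute d_i^2.
  (3-2)^2=1, (5-3)^2=4, (7-8)^2=1, (9-4)^2=25, (1-9)^2=64, (6-5)^2=1, (2-6)^2=16, (10-7)^2=9, (8-10)^2=4, (4-1)^2=9
sum(d^2) = 134.
Step 3: rho = 1 - 6*134 / (10*(10^2 - 1)) = 1 - 804/990 = 0.187879.
Step 4: Under H0, t = rho * sqrt((n-2)/(1-rho^2)) = 0.5410 ~ t(8).
Step 5: Two-sided p-value from the t-distribution with 8 df = 0.603218.
Step 6: alpha = 0.1. fail to reject H0.

rho = 0.1879, p = 0.603218, fail to reject H0 at alpha = 0.1.


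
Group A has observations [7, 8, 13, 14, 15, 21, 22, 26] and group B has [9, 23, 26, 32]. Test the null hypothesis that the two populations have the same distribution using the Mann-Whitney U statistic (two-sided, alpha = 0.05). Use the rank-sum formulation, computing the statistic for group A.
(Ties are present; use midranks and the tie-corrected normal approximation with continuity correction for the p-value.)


Step 1: Combine and sort all 12 observations; assign midranks.
sorted (value, group): (7,X), (8,X), (9,Y), (13,X), (14,X), (15,X), (21,X), (22,X), (23,Y), (26,X), (26,Y), (32,Y)
ranks: 7->1, 8->2, 9->3, 13->4, 14->5, 15->6, 21->7, 22->8, 23->9, 26->10.5, 26->10.5, 32->12
Step 2: Rank sum for X: R1 = 1 + 2 + 4 + 5 + 6 + 7 + 8 + 10.5 = 43.5.
Step 3: U_X = R1 - n1(n1+1)/2 = 43.5 - 8*9/2 = 43.5 - 36 = 7.5.
       U_Y = n1*n2 - U_X = 32 - 7.5 = 24.5.
Step 4: Ties are present, so use the tie-corrected normal approximation (with continuity correction) for the p-value.
Step 5: p-value = 0.173478; compare to alpha = 0.05. fail to reject H0.

U_X = 7.5, p = 0.173478, fail to reject H0 at alpha = 0.05.


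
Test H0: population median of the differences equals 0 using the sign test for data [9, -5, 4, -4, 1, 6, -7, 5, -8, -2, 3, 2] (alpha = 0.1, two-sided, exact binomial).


Step 1: Discard zero differences. Original n = 12; n_eff = number of nonzero differences = 12.
Nonzero differences (with sign): +9, -5, +4, -4, +1, +6, -7, +5, -8, -2, +3, +2
Step 2: Count signs: positive = 7, negative = 5.
Step 3: Under H0: P(positive) = 0.5, so the number of positives S ~ Bin(12, 0.5).
Step 4: Two-sided exact p-value = sum of Bin(12,0.5) probabilities at or below the observed probability = 0.774414.
Step 5: alpha = 0.1. fail to reject H0.

n_eff = 12, pos = 7, neg = 5, p = 0.774414, fail to reject H0.


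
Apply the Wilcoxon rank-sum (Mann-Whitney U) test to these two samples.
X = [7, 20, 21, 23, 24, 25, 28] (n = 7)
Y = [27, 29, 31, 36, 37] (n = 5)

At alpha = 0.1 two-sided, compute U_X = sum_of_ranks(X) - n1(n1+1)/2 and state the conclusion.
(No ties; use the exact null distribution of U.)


Step 1: Combine and sort all 12 observations; assign midranks.
sorted (value, group): (7,X), (20,X), (21,X), (23,X), (24,X), (25,X), (27,Y), (28,X), (29,Y), (31,Y), (36,Y), (37,Y)
ranks: 7->1, 20->2, 21->3, 23->4, 24->5, 25->6, 27->7, 28->8, 29->9, 31->10, 36->11, 37->12
Step 2: Rank sum for X: R1 = 1 + 2 + 3 + 4 + 5 + 6 + 8 = 29.
Step 3: U_X = R1 - n1(n1+1)/2 = 29 - 7*8/2 = 29 - 28 = 1.
       U_Y = n1*n2 - U_X = 35 - 1 = 34.
Step 4: No ties, so the exact null distribution of U (based on enumerating the C(12,7) = 792 equally likely rank assignments) gives the two-sided p-value.
Step 5: p-value = 0.005051; compare to alpha = 0.1. reject H0.

U_X = 1, p = 0.005051, reject H0 at alpha = 0.1.


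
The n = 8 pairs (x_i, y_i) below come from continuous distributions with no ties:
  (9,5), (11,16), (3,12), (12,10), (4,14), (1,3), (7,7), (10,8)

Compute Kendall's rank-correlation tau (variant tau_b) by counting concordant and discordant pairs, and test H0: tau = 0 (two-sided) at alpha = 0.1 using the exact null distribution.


Step 1: Enumerate the 28 unordered pairs (i,j) with i<j and classify each by sign(x_j-x_i) * sign(y_j-y_i).
  (1,2):dx=+2,dy=+11->C; (1,3):dx=-6,dy=+7->D; (1,4):dx=+3,dy=+5->C; (1,5):dx=-5,dy=+9->D
  (1,6):dx=-8,dy=-2->C; (1,7):dx=-2,dy=+2->D; (1,8):dx=+1,dy=+3->C; (2,3):dx=-8,dy=-4->C
  (2,4):dx=+1,dy=-6->D; (2,5):dx=-7,dy=-2->C; (2,6):dx=-10,dy=-13->C; (2,7):dx=-4,dy=-9->C
  (2,8):dx=-1,dy=-8->C; (3,4):dx=+9,dy=-2->D; (3,5):dx=+1,dy=+2->C; (3,6):dx=-2,dy=-9->C
  (3,7):dx=+4,dy=-5->D; (3,8):dx=+7,dy=-4->D; (4,5):dx=-8,dy=+4->D; (4,6):dx=-11,dy=-7->C
  (4,7):dx=-5,dy=-3->C; (4,8):dx=-2,dy=-2->C; (5,6):dx=-3,dy=-11->C; (5,7):dx=+3,dy=-7->D
  (5,8):dx=+6,dy=-6->D; (6,7):dx=+6,dy=+4->C; (6,8):dx=+9,dy=+5->C; (7,8):dx=+3,dy=+1->C
Step 2: C = 18, D = 10, total pairs = 28.
Step 3: tau = (C - D)/(n(n-1)/2) = (18 - 10)/28 = 0.285714.
Step 4: Exact two-sided p-value (enumerate n! = 40320 permutations of y under H0): p = 0.398760.
Step 5: alpha = 0.1. fail to reject H0.

tau_b = 0.2857 (C=18, D=10), p = 0.398760, fail to reject H0.


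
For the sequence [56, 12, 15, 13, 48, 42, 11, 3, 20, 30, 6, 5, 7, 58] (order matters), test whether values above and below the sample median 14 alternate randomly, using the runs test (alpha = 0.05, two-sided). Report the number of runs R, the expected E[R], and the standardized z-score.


Step 1: Compute median = 14; label A = above, B = below.
Labels in order: ABABAABBAABBBA  (n_A = 7, n_B = 7)
Step 2: Count runs R = 9.
Step 3: Under H0 (random ordering), E[R] = 2*n_A*n_B/(n_A+n_B) + 1 = 2*7*7/14 + 1 = 8.0000.
        Var[R] = 2*n_A*n_B*(2*n_A*n_B - n_A - n_B) / ((n_A+n_B)^2 * (n_A+n_B-1)) = 8232/2548 = 3.2308.
        SD[R] = 1.7974.
Step 4: Continuity-corrected z = (R - 0.5 - E[R]) / SD[R] = (9 - 0.5 - 8.0000) / 1.7974 = 0.2782.
Step 5: Two-sided p-value via normal approximation = 2*(1 - Phi(|z|)) = 0.780879.
Step 6: alpha = 0.05. fail to reject H0.

R = 9, z = 0.2782, p = 0.780879, fail to reject H0.


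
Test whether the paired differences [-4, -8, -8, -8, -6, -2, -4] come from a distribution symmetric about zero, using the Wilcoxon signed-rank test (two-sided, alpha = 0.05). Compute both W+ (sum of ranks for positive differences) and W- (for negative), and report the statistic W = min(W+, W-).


Step 1: Drop any zero differences (none here) and take |d_i|.
|d| = [4, 8, 8, 8, 6, 2, 4]
Step 2: Midrank |d_i| (ties get averaged ranks).
ranks: |4|->2.5, |8|->6, |8|->6, |8|->6, |6|->4, |2|->1, |4|->2.5
Step 3: Attach original signs; sum ranks with positive sign and with negative sign.
W+ = 0 = 0
W- = 2.5 + 6 + 6 + 6 + 4 + 1 + 2.5 = 28
(Check: W+ + W- = 28 should equal n(n+1)/2 = 28.)
Step 4: Test statistic W = min(W+, W-) = 0.
Step 5: Ties in |d|, so use the tie-corrected normal approximation.
        E[W] = n(n+1)/4 = 7*8/4 = 14.
        Tie groups: |d|=4 (t=2), |d|=8 (t=3); sum(t^3 - t) = 30.
        Var[W] = n(n+1)(2n+1)/24 - sum(t^3-t)/48 = 840/24 - 30/48 = 34.375.
        z = (W - E[W]) / sqrt(Var[W]) = (0 - 14) / 5.8630 = -2.3878.
        Two-sided p = 2*Phi(z) = 0.016947.
Step 6: alpha = 0.05. reject H0.

W+ = 0, W- = 28, W = min = 0, p = 0.016947, reject H0.


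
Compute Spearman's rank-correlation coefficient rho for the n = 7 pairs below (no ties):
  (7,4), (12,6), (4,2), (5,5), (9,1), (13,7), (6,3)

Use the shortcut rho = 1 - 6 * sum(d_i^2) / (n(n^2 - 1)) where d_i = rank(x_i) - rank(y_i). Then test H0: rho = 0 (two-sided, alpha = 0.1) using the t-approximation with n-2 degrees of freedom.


Step 1: Rank x and y separately (midranks; no ties here).
rank(x): 7->4, 12->6, 4->1, 5->2, 9->5, 13->7, 6->3
rank(y): 4->4, 6->6, 2->2, 5->5, 1->1, 7->7, 3->3
Step 2: d_i = R_x(i) - R_y(i); compute d_i^2.
  (4-4)^2=0, (6-6)^2=0, (1-2)^2=1, (2-5)^2=9, (5-1)^2=16, (7-7)^2=0, (3-3)^2=0
sum(d^2) = 26.
Step 3: rho = 1 - 6*26 / (7*(7^2 - 1)) = 1 - 156/336 = 0.535714.
Step 4: Under H0, t = rho * sqrt((n-2)/(1-rho^2)) = 1.4186 ~ t(5).
Step 5: Two-sided p-value from the t-distribution with 5 df = 0.215217.
Step 6: alpha = 0.1. fail to reject H0.

rho = 0.5357, p = 0.215217, fail to reject H0 at alpha = 0.1.


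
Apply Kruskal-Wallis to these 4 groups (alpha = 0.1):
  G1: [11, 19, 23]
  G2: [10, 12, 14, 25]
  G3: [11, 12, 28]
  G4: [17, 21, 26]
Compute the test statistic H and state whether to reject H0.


Step 1: Combine all N = 13 observations and assign midranks.
sorted (value, group, rank): (10,G2,1), (11,G1,2.5), (11,G3,2.5), (12,G2,4.5), (12,G3,4.5), (14,G2,6), (17,G4,7), (19,G1,8), (21,G4,9), (23,G1,10), (25,G2,11), (26,G4,12), (28,G3,13)
Step 2: Sum ranks within each group.
R_1 = 20.5 (n_1 = 3)
R_2 = 22.5 (n_2 = 4)
R_3 = 20 (n_3 = 3)
R_4 = 28 (n_4 = 3)
Step 3: H = 12/(N(N+1)) * sum(R_i^2/n_i) - 3(N+1)
     = 12/(13*14) * (20.5^2/3 + 22.5^2/4 + 20^2/3 + 28^2/3) - 3*14
     = 0.065934 * 661.312 - 42
     = 1.603022.
Step 4: Ties present; correction factor C = 1 - 12/(13^3 - 13) = 0.994505. Corrected H = 1.603022 / 0.994505 = 1.611878.
Step 5: Under H0, H ~ chi^2(3); p-value = 0.656699.
Step 6: alpha = 0.1. fail to reject H0.

H = 1.6119, df = 3, p = 0.656699, fail to reject H0.


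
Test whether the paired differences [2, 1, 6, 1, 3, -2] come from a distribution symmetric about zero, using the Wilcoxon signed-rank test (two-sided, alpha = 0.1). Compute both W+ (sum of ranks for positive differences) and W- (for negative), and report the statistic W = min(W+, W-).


Step 1: Drop any zero differences (none here) and take |d_i|.
|d| = [2, 1, 6, 1, 3, 2]
Step 2: Midrank |d_i| (ties get averaged ranks).
ranks: |2|->3.5, |1|->1.5, |6|->6, |1|->1.5, |3|->5, |2|->3.5
Step 3: Attach original signs; sum ranks with positive sign and with negative sign.
W+ = 3.5 + 1.5 + 6 + 1.5 + 5 = 17.5
W- = 3.5 = 3.5
(Check: W+ + W- = 21 should equal n(n+1)/2 = 21.)
Step 4: Test statistic W = min(W+, W-) = 3.5.
Step 5: Ties in |d|, so use the tie-corrected normal approximation.
        E[W] = n(n+1)/4 = 6*7/4 = 10.5.
        Tie groups: |d|=1 (t=2), |d|=2 (t=2); sum(t^3 - t) = 12.
        Var[W] = n(n+1)(2n+1)/24 - sum(t^3-t)/48 = 546/24 - 12/48 = 22.5.
        z = (W - E[W]) / sqrt(Var[W]) = (3.5 - 10.5) / 4.7434 = -1.4757.
        Two-sided p = 2*Phi(z) = 0.140017.
Step 6: alpha = 0.1. fail to reject H0.

W+ = 17.5, W- = 3.5, W = min = 3.5, p = 0.140017, fail to reject H0.


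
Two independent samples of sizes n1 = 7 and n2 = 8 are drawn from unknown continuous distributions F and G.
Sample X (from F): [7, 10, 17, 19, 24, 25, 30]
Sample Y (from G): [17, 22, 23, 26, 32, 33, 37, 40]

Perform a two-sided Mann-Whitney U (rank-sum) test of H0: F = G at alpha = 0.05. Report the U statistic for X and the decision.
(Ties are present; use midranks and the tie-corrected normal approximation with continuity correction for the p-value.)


Step 1: Combine and sort all 15 observations; assign midranks.
sorted (value, group): (7,X), (10,X), (17,X), (17,Y), (19,X), (22,Y), (23,Y), (24,X), (25,X), (26,Y), (30,X), (32,Y), (33,Y), (37,Y), (40,Y)
ranks: 7->1, 10->2, 17->3.5, 17->3.5, 19->5, 22->6, 23->7, 24->8, 25->9, 26->10, 30->11, 32->12, 33->13, 37->14, 40->15
Step 2: Rank sum for X: R1 = 1 + 2 + 3.5 + 5 + 8 + 9 + 11 = 39.5.
Step 3: U_X = R1 - n1(n1+1)/2 = 39.5 - 7*8/2 = 39.5 - 28 = 11.5.
       U_Y = n1*n2 - U_X = 56 - 11.5 = 44.5.
Step 4: Ties are present, so use the tie-corrected normal approximation (with continuity correction) for the p-value.
Step 5: p-value = 0.063840; compare to alpha = 0.05. fail to reject H0.

U_X = 11.5, p = 0.063840, fail to reject H0 at alpha = 0.05.


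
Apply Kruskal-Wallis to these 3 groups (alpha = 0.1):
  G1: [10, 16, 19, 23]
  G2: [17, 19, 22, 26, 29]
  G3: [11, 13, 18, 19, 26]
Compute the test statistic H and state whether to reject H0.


Step 1: Combine all N = 14 observations and assign midranks.
sorted (value, group, rank): (10,G1,1), (11,G3,2), (13,G3,3), (16,G1,4), (17,G2,5), (18,G3,6), (19,G1,8), (19,G2,8), (19,G3,8), (22,G2,10), (23,G1,11), (26,G2,12.5), (26,G3,12.5), (29,G2,14)
Step 2: Sum ranks within each group.
R_1 = 24 (n_1 = 4)
R_2 = 49.5 (n_2 = 5)
R_3 = 31.5 (n_3 = 5)
Step 3: H = 12/(N(N+1)) * sum(R_i^2/n_i) - 3(N+1)
     = 12/(14*15) * (24^2/4 + 49.5^2/5 + 31.5^2/5) - 3*15
     = 0.057143 * 832.5 - 45
     = 2.571429.
Step 4: Ties present; correction factor C = 1 - 30/(14^3 - 14) = 0.989011. Corrected H = 2.571429 / 0.989011 = 2.600000.
Step 5: Under H0, H ~ chi^2(2); p-value = 0.272532.
Step 6: alpha = 0.1. fail to reject H0.

H = 2.6000, df = 2, p = 0.272532, fail to reject H0.
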